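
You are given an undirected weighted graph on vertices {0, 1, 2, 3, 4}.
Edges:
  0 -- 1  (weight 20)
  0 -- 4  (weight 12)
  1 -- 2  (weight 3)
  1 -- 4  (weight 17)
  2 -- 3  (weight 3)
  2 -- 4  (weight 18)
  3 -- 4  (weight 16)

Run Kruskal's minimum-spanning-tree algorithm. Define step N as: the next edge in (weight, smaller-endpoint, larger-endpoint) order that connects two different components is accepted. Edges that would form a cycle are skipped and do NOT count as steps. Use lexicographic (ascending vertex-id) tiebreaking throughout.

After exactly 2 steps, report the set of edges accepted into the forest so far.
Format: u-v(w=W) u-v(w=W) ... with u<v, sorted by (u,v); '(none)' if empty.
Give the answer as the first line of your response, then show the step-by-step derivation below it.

1-2(w=3) 2-3(w=3)

step 1: add edge 1-2 (w=3); MST = {1-2(w=3)}
step 2: add edge 2-3 (w=3); MST = {1-2(w=3) 2-3(w=3)}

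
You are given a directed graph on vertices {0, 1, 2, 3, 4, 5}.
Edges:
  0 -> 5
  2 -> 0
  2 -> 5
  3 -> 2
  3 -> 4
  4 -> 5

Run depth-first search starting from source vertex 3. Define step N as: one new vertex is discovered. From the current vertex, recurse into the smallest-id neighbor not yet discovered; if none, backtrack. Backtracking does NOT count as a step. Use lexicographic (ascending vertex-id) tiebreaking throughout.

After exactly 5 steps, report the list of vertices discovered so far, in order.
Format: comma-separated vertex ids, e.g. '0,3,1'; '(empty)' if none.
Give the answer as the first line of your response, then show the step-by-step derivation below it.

3,2,0,5,4

step 1: discover 3; path=3; order=3
step 2: discover 2; path=3>2; order=3,2
step 3: discover 0; path=3>2>0; order=3,2,0
step 4: discover 5; path=3>2>0>5; order=3,2,0,5
step 5: discover 4; path=3>4; order=3,2,0,5,4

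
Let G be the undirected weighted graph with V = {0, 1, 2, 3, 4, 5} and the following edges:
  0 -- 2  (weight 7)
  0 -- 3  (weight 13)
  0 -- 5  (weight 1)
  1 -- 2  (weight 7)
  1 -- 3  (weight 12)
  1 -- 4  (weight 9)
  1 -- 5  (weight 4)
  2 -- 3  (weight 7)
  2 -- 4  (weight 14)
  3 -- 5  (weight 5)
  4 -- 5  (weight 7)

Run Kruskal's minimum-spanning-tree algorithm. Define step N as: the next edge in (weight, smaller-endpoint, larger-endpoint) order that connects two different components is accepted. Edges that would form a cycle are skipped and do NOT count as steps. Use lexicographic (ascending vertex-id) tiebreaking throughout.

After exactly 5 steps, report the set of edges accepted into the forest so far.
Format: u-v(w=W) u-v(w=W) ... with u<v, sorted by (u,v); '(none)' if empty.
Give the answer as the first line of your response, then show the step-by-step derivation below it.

0-2(w=7) 0-5(w=1) 1-5(w=4) 3-5(w=5) 4-5(w=7)

step 1: add edge 0-5 (w=1); MST = {0-5(w=1)}
step 2: add edge 1-5 (w=4); MST = {0-5(w=1) 1-5(w=4)}
step 3: add edge 3-5 (w=5); MST = {0-5(w=1) 1-5(w=4) 3-5(w=5)}
step 4: add edge 0-2 (w=7); MST = {0-2(w=7) 0-5(w=1) 1-5(w=4) 3-5(w=5)}
step 5: add edge 4-5 (w=7); MST = {0-2(w=7) 0-5(w=1) 1-5(w=4) 3-5(w=5) 4-5(w=7)}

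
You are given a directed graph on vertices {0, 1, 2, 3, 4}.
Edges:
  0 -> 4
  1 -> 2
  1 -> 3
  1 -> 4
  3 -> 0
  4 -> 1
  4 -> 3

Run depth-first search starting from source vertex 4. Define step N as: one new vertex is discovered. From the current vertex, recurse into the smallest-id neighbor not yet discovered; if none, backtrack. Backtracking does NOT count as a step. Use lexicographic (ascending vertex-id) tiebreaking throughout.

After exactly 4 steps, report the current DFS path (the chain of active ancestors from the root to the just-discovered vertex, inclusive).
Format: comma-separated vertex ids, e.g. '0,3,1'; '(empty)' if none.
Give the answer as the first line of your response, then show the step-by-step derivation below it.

4,1,3

step 1: discover 4; path=4; order=4
step 2: discover 1; path=4>1; order=4,1
step 3: discover 2; path=4>1>2; order=4,1,2
step 4: discover 3; path=4>1>3; order=4,1,2,3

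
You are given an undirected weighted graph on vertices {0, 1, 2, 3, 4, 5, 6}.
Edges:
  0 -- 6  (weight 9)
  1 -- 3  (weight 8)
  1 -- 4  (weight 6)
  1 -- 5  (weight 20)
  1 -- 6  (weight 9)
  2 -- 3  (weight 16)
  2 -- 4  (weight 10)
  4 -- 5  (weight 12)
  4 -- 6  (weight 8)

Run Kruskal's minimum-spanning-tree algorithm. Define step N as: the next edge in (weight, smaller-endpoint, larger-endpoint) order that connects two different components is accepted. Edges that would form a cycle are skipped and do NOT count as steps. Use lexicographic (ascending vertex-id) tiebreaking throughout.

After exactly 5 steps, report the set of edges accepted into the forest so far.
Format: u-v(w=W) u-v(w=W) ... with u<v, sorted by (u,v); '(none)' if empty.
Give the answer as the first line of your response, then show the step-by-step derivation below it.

0-6(w=9) 1-3(w=8) 1-4(w=6) 2-4(w=10) 4-6(w=8)

step 1: add edge 1-4 (w=6); MST = {1-4(w=6)}
step 2: add edge 1-3 (w=8); MST = {1-3(w=8) 1-4(w=6)}
step 3: add edge 4-6 (w=8); MST = {1-3(w=8) 1-4(w=6) 4-6(w=8)}
step 4: add edge 0-6 (w=9); MST = {0-6(w=9) 1-3(w=8) 1-4(w=6) 4-6(w=8)}
step 5: add edge 2-4 (w=10); MST = {0-6(w=9) 1-3(w=8) 1-4(w=6) 2-4(w=10) 4-6(w=8)}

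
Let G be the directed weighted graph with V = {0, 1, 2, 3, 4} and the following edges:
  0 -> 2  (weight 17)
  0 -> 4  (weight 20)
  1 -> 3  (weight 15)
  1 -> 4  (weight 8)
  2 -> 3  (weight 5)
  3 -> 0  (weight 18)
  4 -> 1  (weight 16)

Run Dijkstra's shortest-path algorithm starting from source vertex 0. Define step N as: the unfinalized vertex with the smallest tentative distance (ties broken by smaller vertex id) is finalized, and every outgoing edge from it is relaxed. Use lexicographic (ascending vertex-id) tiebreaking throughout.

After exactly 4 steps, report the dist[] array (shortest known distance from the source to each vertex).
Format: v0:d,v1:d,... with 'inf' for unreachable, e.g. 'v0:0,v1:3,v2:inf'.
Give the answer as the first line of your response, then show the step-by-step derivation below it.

v0:0,v1:36,v2:17,v3:22,v4:20

step 1: dist = v0:0,v1:inf,v2:17,v3:inf,v4:20
step 2: dist = v0:0,v1:inf,v2:17,v3:22,v4:20
step 3: dist = v0:0,v1:36,v2:17,v3:22,v4:20
step 4: dist = v0:0,v1:36,v2:17,v3:22,v4:20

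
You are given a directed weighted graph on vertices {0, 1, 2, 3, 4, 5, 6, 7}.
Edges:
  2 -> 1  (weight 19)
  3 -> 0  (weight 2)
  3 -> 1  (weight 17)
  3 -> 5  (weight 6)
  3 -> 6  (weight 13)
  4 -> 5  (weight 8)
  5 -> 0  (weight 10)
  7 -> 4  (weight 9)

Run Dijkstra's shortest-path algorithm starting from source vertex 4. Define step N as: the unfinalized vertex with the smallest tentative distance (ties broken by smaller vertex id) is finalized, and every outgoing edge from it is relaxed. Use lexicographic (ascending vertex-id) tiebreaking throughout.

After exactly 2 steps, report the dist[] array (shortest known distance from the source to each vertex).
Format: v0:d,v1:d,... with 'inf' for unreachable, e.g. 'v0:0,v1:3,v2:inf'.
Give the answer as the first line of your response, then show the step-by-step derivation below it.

v0:18,v1:inf,v2:inf,v3:inf,v4:0,v5:8,v6:inf,v7:inf

step 1: dist = v0:inf,v1:inf,v2:inf,v3:inf,v4:0,v5:8,v6:inf,v7:inf
step 2: dist = v0:18,v1:inf,v2:inf,v3:inf,v4:0,v5:8,v6:inf,v7:inf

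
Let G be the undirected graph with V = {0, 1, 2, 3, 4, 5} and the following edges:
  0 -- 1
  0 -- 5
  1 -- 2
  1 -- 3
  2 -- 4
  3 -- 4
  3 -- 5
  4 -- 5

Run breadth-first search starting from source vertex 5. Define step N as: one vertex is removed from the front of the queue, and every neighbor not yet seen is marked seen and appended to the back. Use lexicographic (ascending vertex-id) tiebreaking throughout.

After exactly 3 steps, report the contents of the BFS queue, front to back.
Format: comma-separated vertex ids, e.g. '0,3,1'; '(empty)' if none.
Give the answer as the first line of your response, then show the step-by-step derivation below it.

4,1

step 1: dequeue 5; queue=[0,3,4]; order=5
step 2: dequeue 0; queue=[3,4,1]; order=5,0
step 3: dequeue 3; queue=[4,1]; order=5,0,3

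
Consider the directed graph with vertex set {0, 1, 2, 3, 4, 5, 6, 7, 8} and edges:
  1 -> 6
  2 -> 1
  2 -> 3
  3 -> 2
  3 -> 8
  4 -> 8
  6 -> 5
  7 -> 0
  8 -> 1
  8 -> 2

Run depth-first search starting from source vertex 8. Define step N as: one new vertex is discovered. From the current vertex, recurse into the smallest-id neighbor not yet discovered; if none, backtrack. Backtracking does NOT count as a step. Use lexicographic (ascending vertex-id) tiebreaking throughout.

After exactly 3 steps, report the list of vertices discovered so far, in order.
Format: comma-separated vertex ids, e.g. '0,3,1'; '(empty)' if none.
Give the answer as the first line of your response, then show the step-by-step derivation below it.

8,1,6

step 1: discover 8; path=8; order=8
step 2: discover 1; path=8>1; order=8,1
step 3: discover 6; path=8>1>6; order=8,1,6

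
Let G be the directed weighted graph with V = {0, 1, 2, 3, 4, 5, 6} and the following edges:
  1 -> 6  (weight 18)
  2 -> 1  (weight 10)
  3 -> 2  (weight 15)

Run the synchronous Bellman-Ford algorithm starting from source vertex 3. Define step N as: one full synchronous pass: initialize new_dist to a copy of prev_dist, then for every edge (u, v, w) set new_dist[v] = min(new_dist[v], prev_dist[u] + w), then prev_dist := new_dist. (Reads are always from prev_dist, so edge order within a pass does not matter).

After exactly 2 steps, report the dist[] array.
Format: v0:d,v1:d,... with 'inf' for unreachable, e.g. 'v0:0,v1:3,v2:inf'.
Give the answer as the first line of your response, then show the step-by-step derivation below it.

v0:inf,v1:25,v2:15,v3:0,v4:inf,v5:inf,v6:inf

step 1: dist = v0:inf,v1:inf,v2:15,v3:0,v4:inf,v5:inf,v6:inf
step 2: dist = v0:inf,v1:25,v2:15,v3:0,v4:inf,v5:inf,v6:inf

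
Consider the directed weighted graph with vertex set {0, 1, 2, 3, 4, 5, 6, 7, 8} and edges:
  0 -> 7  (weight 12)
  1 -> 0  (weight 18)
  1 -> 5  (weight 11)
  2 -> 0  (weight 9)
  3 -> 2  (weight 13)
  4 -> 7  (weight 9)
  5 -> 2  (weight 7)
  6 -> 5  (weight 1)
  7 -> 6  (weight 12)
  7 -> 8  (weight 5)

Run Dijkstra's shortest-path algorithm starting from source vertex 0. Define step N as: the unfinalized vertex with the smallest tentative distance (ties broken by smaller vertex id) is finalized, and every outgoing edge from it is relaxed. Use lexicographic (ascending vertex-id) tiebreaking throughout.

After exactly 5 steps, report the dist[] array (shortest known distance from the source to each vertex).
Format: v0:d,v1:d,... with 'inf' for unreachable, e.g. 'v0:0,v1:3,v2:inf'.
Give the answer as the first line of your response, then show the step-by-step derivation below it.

v0:0,v1:inf,v2:32,v3:inf,v4:inf,v5:25,v6:24,v7:12,v8:17

step 1: dist = v0:0,v1:inf,v2:inf,v3:inf,v4:inf,v5:inf,v6:inf,v7:12,v8:inf
step 2: dist = v0:0,v1:inf,v2:inf,v3:inf,v4:inf,v5:inf,v6:24,v7:12,v8:17
step 3: dist = v0:0,v1:inf,v2:inf,v3:inf,v4:inf,v5:inf,v6:24,v7:12,v8:17
step 4: dist = v0:0,v1:inf,v2:inf,v3:inf,v4:inf,v5:25,v6:24,v7:12,v8:17
step 5: dist = v0:0,v1:inf,v2:32,v3:inf,v4:inf,v5:25,v6:24,v7:12,v8:17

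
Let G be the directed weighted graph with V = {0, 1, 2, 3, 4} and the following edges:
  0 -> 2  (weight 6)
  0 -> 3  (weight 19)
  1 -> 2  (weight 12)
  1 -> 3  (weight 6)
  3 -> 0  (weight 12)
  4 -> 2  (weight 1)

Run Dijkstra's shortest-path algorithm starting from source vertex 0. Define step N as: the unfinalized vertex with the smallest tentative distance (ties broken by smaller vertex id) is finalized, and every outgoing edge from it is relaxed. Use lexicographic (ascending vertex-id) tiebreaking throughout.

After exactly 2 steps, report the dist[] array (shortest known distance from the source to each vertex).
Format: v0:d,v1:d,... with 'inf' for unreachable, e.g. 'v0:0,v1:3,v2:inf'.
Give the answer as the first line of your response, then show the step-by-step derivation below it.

v0:0,v1:inf,v2:6,v3:19,v4:inf

step 1: dist = v0:0,v1:inf,v2:6,v3:19,v4:inf
step 2: dist = v0:0,v1:inf,v2:6,v3:19,v4:inf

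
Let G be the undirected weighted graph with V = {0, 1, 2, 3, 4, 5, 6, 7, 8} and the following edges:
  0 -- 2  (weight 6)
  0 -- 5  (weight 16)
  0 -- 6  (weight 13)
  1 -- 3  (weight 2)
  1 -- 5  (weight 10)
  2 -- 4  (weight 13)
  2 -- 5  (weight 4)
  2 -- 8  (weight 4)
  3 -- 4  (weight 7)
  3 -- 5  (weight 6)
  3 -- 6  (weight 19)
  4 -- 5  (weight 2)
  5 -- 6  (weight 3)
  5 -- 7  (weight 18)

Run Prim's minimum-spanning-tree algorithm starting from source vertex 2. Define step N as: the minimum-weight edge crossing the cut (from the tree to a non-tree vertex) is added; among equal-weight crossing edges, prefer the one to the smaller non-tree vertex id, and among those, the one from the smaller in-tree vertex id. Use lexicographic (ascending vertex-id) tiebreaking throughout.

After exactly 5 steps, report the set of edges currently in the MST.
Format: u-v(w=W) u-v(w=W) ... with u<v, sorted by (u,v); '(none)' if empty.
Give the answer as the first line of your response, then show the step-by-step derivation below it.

0-2(w=6) 2-5(w=4) 2-8(w=4) 4-5(w=2) 5-6(w=3)

step 1: add edge 2-5 (w=4); MST = {2-5(w=4)}
step 2: add edge 4-5 (w=2); MST = {2-5(w=4) 4-5(w=2)}
step 3: add edge 5-6 (w=3); MST = {2-5(w=4) 4-5(w=2) 5-6(w=3)}
step 4: add edge 2-8 (w=4); MST = {2-5(w=4) 2-8(w=4) 4-5(w=2) 5-6(w=3)}
step 5: add edge 0-2 (w=6); MST = {0-2(w=6) 2-5(w=4) 2-8(w=4) 4-5(w=2) 5-6(w=3)}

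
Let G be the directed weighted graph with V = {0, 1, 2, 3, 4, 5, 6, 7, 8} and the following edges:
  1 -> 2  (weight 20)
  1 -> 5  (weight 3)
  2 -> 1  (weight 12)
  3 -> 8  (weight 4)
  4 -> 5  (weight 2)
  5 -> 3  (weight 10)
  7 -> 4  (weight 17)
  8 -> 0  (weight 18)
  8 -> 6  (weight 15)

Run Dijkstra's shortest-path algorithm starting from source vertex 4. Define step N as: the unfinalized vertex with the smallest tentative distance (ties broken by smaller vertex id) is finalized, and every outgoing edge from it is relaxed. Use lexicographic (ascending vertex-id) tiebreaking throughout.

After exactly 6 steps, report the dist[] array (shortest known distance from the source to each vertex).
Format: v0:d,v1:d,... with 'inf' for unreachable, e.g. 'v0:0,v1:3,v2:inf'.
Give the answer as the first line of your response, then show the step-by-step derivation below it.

v0:34,v1:inf,v2:inf,v3:12,v4:0,v5:2,v6:31,v7:inf,v8:16

step 1: dist = v0:inf,v1:inf,v2:inf,v3:inf,v4:0,v5:2,v6:inf,v7:inf,v8:inf
step 2: dist = v0:inf,v1:inf,v2:inf,v3:12,v4:0,v5:2,v6:inf,v7:inf,v8:inf
step 3: dist = v0:inf,v1:inf,v2:inf,v3:12,v4:0,v5:2,v6:inf,v7:inf,v8:16
step 4: dist = v0:34,v1:inf,v2:inf,v3:12,v4:0,v5:2,v6:31,v7:inf,v8:16
step 5: dist = v0:34,v1:inf,v2:inf,v3:12,v4:0,v5:2,v6:31,v7:inf,v8:16
step 6: dist = v0:34,v1:inf,v2:inf,v3:12,v4:0,v5:2,v6:31,v7:inf,v8:16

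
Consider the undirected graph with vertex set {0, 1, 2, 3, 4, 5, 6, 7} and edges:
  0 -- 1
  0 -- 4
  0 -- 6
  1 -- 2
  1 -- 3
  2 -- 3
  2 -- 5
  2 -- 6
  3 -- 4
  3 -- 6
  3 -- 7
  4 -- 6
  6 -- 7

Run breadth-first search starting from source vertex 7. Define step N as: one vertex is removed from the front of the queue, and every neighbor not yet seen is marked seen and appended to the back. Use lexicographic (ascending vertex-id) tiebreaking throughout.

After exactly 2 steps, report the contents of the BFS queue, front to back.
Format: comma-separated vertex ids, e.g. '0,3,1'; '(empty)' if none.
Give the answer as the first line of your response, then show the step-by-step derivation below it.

6,1,2,4

step 1: dequeue 7; queue=[3,6]; order=7
step 2: dequeue 3; queue=[6,1,2,4]; order=7,3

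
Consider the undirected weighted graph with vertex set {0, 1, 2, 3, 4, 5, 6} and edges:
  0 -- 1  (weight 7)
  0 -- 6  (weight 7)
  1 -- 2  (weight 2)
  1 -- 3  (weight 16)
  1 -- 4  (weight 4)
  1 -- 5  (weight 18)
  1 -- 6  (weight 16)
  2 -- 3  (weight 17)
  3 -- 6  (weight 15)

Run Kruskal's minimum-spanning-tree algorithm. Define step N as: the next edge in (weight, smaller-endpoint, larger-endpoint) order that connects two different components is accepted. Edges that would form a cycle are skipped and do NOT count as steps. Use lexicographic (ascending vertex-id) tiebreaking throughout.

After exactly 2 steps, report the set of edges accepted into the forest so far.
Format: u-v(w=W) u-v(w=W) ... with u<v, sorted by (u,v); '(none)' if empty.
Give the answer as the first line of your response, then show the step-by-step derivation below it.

1-2(w=2) 1-4(w=4)

step 1: add edge 1-2 (w=2); MST = {1-2(w=2)}
step 2: add edge 1-4 (w=4); MST = {1-2(w=2) 1-4(w=4)}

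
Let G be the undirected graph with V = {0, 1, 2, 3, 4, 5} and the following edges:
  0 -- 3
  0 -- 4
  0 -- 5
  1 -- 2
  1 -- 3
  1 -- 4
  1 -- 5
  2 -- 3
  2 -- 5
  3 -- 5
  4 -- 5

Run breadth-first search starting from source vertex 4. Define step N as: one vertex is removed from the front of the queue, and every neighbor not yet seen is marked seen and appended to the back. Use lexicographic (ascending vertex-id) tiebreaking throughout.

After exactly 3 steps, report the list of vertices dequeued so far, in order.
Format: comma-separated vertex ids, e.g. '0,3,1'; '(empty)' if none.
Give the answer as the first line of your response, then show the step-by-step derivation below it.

4,0,1

step 1: dequeue 4; queue=[0,1,5]; order=4
step 2: dequeue 0; queue=[1,5,3]; order=4,0
step 3: dequeue 1; queue=[5,3,2]; order=4,0,1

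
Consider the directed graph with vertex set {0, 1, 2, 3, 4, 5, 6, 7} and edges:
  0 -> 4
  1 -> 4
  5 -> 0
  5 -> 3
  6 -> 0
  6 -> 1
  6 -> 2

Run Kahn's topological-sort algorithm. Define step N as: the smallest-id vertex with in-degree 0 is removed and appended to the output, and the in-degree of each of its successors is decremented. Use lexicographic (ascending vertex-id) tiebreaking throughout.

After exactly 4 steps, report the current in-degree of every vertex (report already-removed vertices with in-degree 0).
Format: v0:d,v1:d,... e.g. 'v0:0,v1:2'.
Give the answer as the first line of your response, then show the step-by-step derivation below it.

v0:0,v1:0,v2:0,v3:0,v4:1,v5:0,v6:0,v7:0

step 1: output 5; order=[5]; indeg=(1,1,1,0,2,0,0,0)
step 2: output 3; order=[5,3]; indeg=(1,1,1,0,2,0,0,0)
step 3: output 6; order=[5,3,6]; indeg=(0,0,0,0,2,0,0,0)
step 4: output 0; order=[5,3,6,0]; indeg=(0,0,0,0,1,0,0,0)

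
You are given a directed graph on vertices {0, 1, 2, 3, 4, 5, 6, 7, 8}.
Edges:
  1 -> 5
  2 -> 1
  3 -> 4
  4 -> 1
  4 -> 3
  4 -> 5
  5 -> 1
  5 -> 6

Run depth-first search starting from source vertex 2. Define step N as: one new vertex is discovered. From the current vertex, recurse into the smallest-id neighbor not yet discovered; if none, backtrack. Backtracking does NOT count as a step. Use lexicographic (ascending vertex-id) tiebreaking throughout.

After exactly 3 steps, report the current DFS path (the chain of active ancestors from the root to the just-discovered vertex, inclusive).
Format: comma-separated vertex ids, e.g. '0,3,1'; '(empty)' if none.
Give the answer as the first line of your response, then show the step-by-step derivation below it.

2,1,5

step 1: discover 2; path=2; order=2
step 2: discover 1; path=2>1; order=2,1
step 3: discover 5; path=2>1>5; order=2,1,5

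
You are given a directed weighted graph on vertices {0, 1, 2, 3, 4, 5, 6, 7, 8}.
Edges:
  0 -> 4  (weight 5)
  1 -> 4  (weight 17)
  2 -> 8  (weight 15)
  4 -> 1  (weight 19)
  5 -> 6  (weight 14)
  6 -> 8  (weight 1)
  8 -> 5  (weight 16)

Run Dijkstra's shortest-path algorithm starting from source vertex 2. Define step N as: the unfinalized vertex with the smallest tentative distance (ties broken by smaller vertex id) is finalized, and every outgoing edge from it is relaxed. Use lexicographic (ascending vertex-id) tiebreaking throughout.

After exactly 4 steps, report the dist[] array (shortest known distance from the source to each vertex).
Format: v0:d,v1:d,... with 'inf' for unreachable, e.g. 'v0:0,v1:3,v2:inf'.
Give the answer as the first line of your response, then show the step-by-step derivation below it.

v0:inf,v1:inf,v2:0,v3:inf,v4:inf,v5:31,v6:45,v7:inf,v8:15

step 1: dist = v0:inf,v1:inf,v2:0,v3:inf,v4:inf,v5:inf,v6:inf,v7:inf,v8:15
step 2: dist = v0:inf,v1:inf,v2:0,v3:inf,v4:inf,v5:31,v6:inf,v7:inf,v8:15
step 3: dist = v0:inf,v1:inf,v2:0,v3:inf,v4:inf,v5:31,v6:45,v7:inf,v8:15
step 4: dist = v0:inf,v1:inf,v2:0,v3:inf,v4:inf,v5:31,v6:45,v7:inf,v8:15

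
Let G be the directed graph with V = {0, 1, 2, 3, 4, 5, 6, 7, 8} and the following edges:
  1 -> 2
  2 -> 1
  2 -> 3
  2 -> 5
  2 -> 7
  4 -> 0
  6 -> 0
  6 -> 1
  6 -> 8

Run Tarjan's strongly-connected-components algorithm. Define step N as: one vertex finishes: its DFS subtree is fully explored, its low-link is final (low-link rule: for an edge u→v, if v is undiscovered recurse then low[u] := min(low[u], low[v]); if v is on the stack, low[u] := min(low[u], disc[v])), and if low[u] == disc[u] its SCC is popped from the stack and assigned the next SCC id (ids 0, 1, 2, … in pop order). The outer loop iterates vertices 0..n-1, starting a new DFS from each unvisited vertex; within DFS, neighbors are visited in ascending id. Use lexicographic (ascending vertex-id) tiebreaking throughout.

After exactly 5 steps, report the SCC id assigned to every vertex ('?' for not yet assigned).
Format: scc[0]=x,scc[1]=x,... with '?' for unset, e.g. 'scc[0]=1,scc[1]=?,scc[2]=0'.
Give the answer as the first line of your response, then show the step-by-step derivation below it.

scc[0]=0,scc[1]=?,scc[2]=?,scc[3]=1,scc[4]=?,scc[5]=2,scc[6]=?,scc[7]=3,scc[8]=?

step 1: low=(low[0]=0,low[1]=?,low[2]=?,low[3]=?,low[4]=?,low[5]=?,low[6]=?,low[7]=?,low[8]=?); scc=(scc[0]=0,scc[1]=?,scc[2]=?,scc[3]=?,scc[4]=?,scc[5]=?,scc[6]=?,scc[7]=?,scc[8]=?)
step 2: low=(low[0]=0,low[1]=1,low[2]=1,low[3]=3,low[4]=?,low[5]=?,low[6]=?,low[7]=?,low[8]=?); scc=(scc[0]=0,scc[1]=?,scc[2]=?,scc[3]=1,scc[4]=?,scc[5]=?,scc[6]=?,scc[7]=?,scc[8]=?)
step 3: low=(low[0]=0,low[1]=1,low[2]=1,low[3]=3,low[4]=?,low[5]=4,low[6]=?,low[7]=?,low[8]=?); scc=(scc[0]=0,scc[1]=?,scc[2]=?,scc[3]=1,scc[4]=?,scc[5]=2,scc[6]=?,scc[7]=?,scc[8]=?)
step 4: low=(low[0]=0,low[1]=1,low[2]=1,low[3]=3,low[4]=?,low[5]=4,low[6]=?,low[7]=5,low[8]=?); scc=(scc[0]=0,scc[1]=?,scc[2]=?,scc[3]=1,scc[4]=?,scc[5]=2,scc[6]=?,scc[7]=3,scc[8]=?)
step 5: low=(low[0]=0,low[1]=1,low[2]=1,low[3]=3,low[4]=?,low[5]=4,low[6]=?,low[7]=5,low[8]=?); scc=(scc[0]=0,scc[1]=?,scc[2]=?,scc[3]=1,scc[4]=?,scc[5]=2,scc[6]=?,scc[7]=3,scc[8]=?)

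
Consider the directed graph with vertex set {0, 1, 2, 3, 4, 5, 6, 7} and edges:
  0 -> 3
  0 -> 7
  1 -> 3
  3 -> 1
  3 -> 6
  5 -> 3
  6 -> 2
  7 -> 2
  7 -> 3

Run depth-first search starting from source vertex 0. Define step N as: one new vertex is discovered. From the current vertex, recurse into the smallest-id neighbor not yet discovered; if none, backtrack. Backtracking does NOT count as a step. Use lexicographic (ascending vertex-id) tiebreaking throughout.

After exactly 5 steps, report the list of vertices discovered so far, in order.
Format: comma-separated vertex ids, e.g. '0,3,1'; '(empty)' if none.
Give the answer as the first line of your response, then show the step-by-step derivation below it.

0,3,1,6,2

step 1: discover 0; path=0; order=0
step 2: discover 3; path=0>3; order=0,3
step 3: discover 1; path=0>3>1; order=0,3,1
step 4: discover 6; path=0>3>6; order=0,3,1,6
step 5: discover 2; path=0>3>6>2; order=0,3,1,6,2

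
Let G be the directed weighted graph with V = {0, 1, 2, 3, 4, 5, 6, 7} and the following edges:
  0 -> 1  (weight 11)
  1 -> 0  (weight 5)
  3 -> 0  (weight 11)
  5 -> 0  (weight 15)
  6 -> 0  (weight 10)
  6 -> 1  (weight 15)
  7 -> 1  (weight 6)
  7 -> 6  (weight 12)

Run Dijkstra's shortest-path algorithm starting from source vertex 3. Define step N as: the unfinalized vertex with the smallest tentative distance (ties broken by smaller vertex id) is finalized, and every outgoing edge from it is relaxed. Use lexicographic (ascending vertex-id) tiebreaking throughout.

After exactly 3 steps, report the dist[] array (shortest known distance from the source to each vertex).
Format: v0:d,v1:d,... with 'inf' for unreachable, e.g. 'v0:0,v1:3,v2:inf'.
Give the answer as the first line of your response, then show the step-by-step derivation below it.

v0:11,v1:22,v2:inf,v3:0,v4:inf,v5:inf,v6:inf,v7:inf

step 1: dist = v0:11,v1:inf,v2:inf,v3:0,v4:inf,v5:inf,v6:inf,v7:inf
step 2: dist = v0:11,v1:22,v2:inf,v3:0,v4:inf,v5:inf,v6:inf,v7:inf
step 3: dist = v0:11,v1:22,v2:inf,v3:0,v4:inf,v5:inf,v6:inf,v7:inf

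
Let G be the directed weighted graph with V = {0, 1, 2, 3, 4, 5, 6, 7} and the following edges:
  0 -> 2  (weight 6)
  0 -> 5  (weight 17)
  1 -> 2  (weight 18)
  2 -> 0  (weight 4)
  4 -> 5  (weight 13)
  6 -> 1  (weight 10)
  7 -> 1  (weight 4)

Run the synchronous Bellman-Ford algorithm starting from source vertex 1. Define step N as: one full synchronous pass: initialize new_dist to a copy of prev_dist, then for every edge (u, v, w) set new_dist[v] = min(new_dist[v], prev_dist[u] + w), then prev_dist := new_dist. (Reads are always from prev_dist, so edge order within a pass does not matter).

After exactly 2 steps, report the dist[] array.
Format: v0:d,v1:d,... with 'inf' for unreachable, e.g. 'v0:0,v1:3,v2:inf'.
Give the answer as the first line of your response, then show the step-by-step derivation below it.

v0:22,v1:0,v2:18,v3:inf,v4:inf,v5:inf,v6:inf,v7:inf

step 1: dist = v0:inf,v1:0,v2:18,v3:inf,v4:inf,v5:inf,v6:inf,v7:inf
step 2: dist = v0:22,v1:0,v2:18,v3:inf,v4:inf,v5:inf,v6:inf,v7:inf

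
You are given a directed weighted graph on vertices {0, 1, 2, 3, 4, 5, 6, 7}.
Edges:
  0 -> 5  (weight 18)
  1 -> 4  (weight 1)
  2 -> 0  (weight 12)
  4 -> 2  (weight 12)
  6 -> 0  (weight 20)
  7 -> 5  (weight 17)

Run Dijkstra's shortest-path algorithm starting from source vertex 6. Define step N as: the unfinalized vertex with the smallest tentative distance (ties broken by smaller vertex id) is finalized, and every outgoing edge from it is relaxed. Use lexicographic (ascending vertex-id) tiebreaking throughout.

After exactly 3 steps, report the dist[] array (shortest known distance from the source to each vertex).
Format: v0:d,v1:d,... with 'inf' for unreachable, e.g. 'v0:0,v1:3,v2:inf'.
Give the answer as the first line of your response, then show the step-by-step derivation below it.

v0:20,v1:inf,v2:inf,v3:inf,v4:inf,v5:38,v6:0,v7:inf

step 1: dist = v0:20,v1:inf,v2:inf,v3:inf,v4:inf,v5:inf,v6:0,v7:inf
step 2: dist = v0:20,v1:inf,v2:inf,v3:inf,v4:inf,v5:38,v6:0,v7:inf
step 3: dist = v0:20,v1:inf,v2:inf,v3:inf,v4:inf,v5:38,v6:0,v7:inf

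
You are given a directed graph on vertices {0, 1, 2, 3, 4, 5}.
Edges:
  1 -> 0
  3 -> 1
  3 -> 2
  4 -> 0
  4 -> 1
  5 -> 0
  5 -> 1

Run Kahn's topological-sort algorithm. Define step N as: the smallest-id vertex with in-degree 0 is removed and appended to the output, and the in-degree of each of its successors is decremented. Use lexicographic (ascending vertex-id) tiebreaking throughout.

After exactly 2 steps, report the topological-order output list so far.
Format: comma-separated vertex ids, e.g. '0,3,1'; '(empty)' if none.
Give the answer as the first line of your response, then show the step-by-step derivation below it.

3,2

step 1: output 3; order=[3]; indeg=(3,2,0,0,0,0)
step 2: output 2; order=[3,2]; indeg=(3,2,0,0,0,0)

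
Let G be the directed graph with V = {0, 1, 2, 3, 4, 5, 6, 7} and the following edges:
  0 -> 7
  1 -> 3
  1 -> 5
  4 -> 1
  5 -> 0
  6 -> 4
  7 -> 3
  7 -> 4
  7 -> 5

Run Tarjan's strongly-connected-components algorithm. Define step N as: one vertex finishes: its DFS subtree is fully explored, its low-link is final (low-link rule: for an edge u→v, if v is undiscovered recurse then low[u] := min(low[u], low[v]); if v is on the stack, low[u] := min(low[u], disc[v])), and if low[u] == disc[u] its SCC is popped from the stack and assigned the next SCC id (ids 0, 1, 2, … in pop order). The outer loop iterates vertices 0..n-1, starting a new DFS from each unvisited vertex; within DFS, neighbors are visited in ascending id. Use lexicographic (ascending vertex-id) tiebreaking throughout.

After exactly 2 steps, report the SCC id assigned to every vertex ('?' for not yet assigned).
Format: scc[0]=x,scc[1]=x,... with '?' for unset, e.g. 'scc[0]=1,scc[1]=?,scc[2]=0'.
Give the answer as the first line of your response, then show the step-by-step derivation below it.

scc[0]=?,scc[1]=?,scc[2]=?,scc[3]=0,scc[4]=?,scc[5]=?,scc[6]=?,scc[7]=?

step 1: low=(low[0]=0,low[1]=?,low[2]=?,low[3]=2,low[4]=?,low[5]=?,low[6]=?,low[7]=1); scc=(scc[0]=?,scc[1]=?,scc[2]=?,scc[3]=0,scc[4]=?,scc[5]=?,scc[6]=?,scc[7]=?)
step 2: low=(low[0]=0,low[1]=4,low[2]=?,low[3]=2,low[4]=3,low[5]=0,low[6]=?,low[7]=1); scc=(scc[0]=?,scc[1]=?,scc[2]=?,scc[3]=0,scc[4]=?,scc[5]=?,scc[6]=?,scc[7]=?)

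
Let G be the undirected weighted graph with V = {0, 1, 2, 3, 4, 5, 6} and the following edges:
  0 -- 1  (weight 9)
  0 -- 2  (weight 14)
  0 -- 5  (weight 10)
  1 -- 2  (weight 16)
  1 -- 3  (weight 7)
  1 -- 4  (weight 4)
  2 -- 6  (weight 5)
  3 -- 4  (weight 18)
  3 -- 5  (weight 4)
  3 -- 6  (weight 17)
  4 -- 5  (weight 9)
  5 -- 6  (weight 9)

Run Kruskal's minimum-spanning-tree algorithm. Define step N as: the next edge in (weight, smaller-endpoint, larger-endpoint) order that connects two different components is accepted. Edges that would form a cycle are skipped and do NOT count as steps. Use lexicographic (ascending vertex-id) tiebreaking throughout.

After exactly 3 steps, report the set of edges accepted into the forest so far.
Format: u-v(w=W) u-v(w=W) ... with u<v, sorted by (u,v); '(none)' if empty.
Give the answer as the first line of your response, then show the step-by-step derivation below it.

1-4(w=4) 2-6(w=5) 3-5(w=4)

step 1: add edge 1-4 (w=4); MST = {1-4(w=4)}
step 2: add edge 3-5 (w=4); MST = {1-4(w=4) 3-5(w=4)}
step 3: add edge 2-6 (w=5); MST = {1-4(w=4) 2-6(w=5) 3-5(w=4)}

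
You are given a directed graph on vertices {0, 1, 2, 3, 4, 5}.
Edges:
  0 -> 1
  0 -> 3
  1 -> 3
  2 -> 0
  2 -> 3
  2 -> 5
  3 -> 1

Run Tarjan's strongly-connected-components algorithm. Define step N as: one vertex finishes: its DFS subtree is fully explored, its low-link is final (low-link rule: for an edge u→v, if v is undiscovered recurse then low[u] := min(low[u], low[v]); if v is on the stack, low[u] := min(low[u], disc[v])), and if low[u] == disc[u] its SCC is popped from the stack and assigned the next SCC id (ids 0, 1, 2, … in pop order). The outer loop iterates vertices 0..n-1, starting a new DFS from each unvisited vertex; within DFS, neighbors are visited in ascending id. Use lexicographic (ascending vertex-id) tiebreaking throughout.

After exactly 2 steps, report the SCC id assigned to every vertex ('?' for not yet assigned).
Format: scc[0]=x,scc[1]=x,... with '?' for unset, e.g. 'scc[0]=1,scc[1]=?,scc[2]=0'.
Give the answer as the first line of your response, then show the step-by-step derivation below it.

scc[0]=?,scc[1]=0,scc[2]=?,scc[3]=0,scc[4]=?,scc[5]=?

step 1: low=(low[0]=0,low[1]=1,low[2]=?,low[3]=1,low[4]=?,low[5]=?); scc=(scc[0]=?,scc[1]=?,scc[2]=?,scc[3]=?,scc[4]=?,scc[5]=?)
step 2: low=(low[0]=0,low[1]=1,low[2]=?,low[3]=1,low[4]=?,low[5]=?); scc=(scc[0]=?,scc[1]=0,scc[2]=?,scc[3]=0,scc[4]=?,scc[5]=?)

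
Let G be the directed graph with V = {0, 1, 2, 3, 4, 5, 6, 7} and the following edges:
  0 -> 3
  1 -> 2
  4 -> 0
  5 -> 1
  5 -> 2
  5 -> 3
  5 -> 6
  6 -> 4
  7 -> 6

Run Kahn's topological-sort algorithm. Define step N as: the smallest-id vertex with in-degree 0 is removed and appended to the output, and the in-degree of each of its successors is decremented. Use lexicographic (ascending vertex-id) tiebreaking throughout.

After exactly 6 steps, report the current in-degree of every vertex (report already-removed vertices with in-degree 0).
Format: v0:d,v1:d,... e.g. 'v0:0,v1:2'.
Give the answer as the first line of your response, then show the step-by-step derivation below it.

v0:0,v1:0,v2:0,v3:1,v4:0,v5:0,v6:0,v7:0

step 1: output 5; order=[5]; indeg=(1,0,1,1,1,0,1,0)
step 2: output 1; order=[5,1]; indeg=(1,0,0,1,1,0,1,0)
step 3: output 2; order=[5,1,2]; indeg=(1,0,0,1,1,0,1,0)
step 4: output 7; order=[5,1,2,7]; indeg=(1,0,0,1,1,0,0,0)
step 5: output 6; order=[5,1,2,7,6]; indeg=(1,0,0,1,0,0,0,0)
step 6: output 4; order=[5,1,2,7,6,4]; indeg=(0,0,0,1,0,0,0,0)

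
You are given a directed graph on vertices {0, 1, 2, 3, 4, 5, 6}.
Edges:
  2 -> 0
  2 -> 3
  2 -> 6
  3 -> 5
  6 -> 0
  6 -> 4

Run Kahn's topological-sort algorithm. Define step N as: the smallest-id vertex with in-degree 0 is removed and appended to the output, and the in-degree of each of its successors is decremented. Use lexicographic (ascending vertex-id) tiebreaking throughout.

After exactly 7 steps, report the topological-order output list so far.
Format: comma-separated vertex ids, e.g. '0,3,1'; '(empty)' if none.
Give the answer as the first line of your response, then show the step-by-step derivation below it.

1,2,3,5,6,0,4

step 1: output 1; order=[1]; indeg=(2,0,0,1,1,1,1)
step 2: output 2; order=[1,2]; indeg=(1,0,0,0,1,1,0)
step 3: output 3; order=[1,2,3]; indeg=(1,0,0,0,1,0,0)
step 4: output 5; order=[1,2,3,5]; indeg=(1,0,0,0,1,0,0)
step 5: output 6; order=[1,2,3,5,6]; indeg=(0,0,0,0,0,0,0)
step 6: output 0; order=[1,2,3,5,6,0]; indeg=(0,0,0,0,0,0,0)
step 7: output 4; order=[1,2,3,5,6,0,4]; indeg=(0,0,0,0,0,0,0)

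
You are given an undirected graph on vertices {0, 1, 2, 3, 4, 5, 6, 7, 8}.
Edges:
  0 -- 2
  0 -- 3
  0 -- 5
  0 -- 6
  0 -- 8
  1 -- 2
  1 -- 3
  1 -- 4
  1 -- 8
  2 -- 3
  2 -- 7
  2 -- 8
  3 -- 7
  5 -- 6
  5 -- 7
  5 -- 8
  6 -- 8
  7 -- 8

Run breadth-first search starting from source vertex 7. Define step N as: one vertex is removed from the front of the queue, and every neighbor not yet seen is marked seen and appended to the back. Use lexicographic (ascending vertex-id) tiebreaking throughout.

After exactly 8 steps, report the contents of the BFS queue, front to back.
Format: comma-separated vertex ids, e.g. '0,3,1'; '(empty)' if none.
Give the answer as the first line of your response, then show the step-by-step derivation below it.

4

step 1: dequeue 7; queue=[2,3,5,8]; order=7
step 2: dequeue 2; queue=[3,5,8,0,1]; order=7,2
step 3: dequeue 3; queue=[5,8,0,1]; order=7,2,3
step 4: dequeue 5; queue=[8,0,1,6]; order=7,2,3,5
step 5: dequeue 8; queue=[0,1,6]; order=7,2,3,5,8
step 6: dequeue 0; queue=[1,6]; order=7,2,3,5,8,0
step 7: dequeue 1; queue=[6,4]; order=7,2,3,5,8,0,1
step 8: dequeue 6; queue=[4]; order=7,2,3,5,8,0,1,6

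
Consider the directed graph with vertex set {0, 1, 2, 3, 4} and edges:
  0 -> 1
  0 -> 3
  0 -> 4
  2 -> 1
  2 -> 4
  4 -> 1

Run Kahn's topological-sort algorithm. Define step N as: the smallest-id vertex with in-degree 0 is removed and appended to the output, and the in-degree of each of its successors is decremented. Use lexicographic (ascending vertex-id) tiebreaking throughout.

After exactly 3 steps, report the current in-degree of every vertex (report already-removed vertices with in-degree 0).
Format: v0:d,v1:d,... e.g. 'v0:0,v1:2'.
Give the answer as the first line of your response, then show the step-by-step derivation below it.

v0:0,v1:1,v2:0,v3:0,v4:0

step 1: output 0; order=[0]; indeg=(0,2,0,0,1)
step 2: output 2; order=[0,2]; indeg=(0,1,0,0,0)
step 3: output 3; order=[0,2,3]; indeg=(0,1,0,0,0)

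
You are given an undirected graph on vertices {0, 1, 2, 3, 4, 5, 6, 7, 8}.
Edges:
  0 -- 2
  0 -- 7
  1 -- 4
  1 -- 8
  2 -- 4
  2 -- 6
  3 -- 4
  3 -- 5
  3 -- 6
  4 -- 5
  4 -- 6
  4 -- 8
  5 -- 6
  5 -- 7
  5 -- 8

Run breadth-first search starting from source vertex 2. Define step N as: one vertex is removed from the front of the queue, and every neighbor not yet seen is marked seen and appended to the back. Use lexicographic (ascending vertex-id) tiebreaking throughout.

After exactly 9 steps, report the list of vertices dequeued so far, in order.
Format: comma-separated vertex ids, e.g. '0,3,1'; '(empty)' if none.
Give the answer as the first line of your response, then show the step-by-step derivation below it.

2,0,4,6,7,1,3,5,8

step 1: dequeue 2; queue=[0,4,6]; order=2
step 2: dequeue 0; queue=[4,6,7]; order=2,0
step 3: dequeue 4; queue=[6,7,1,3,5,8]; order=2,0,4
step 4: dequeue 6; queue=[7,1,3,5,8]; order=2,0,4,6
step 5: dequeue 7; queue=[1,3,5,8]; order=2,0,4,6,7
step 6: dequeue 1; queue=[3,5,8]; order=2,0,4,6,7,1
step 7: dequeue 3; queue=[5,8]; order=2,0,4,6,7,1,3
step 8: dequeue 5; queue=[8]; order=2,0,4,6,7,1,3,5
step 9: dequeue 8; queue=[(empty)]; order=2,0,4,6,7,1,3,5,8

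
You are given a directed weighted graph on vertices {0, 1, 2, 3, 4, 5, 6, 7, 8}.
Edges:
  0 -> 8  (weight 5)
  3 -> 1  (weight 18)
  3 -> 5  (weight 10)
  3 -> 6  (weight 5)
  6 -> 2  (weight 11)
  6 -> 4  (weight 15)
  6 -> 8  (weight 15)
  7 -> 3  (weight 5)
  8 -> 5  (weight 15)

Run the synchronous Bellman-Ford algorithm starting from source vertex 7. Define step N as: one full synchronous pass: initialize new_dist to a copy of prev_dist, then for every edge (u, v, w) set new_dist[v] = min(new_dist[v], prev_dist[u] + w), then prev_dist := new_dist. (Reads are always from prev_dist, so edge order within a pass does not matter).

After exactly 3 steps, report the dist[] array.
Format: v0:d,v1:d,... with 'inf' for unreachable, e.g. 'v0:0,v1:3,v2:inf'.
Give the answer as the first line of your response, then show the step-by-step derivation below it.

v0:inf,v1:23,v2:21,v3:5,v4:25,v5:15,v6:10,v7:0,v8:25

step 1: dist = v0:inf,v1:inf,v2:inf,v3:5,v4:inf,v5:inf,v6:inf,v7:0,v8:inf
step 2: dist = v0:inf,v1:23,v2:inf,v3:5,v4:inf,v5:15,v6:10,v7:0,v8:inf
step 3: dist = v0:inf,v1:23,v2:21,v3:5,v4:25,v5:15,v6:10,v7:0,v8:25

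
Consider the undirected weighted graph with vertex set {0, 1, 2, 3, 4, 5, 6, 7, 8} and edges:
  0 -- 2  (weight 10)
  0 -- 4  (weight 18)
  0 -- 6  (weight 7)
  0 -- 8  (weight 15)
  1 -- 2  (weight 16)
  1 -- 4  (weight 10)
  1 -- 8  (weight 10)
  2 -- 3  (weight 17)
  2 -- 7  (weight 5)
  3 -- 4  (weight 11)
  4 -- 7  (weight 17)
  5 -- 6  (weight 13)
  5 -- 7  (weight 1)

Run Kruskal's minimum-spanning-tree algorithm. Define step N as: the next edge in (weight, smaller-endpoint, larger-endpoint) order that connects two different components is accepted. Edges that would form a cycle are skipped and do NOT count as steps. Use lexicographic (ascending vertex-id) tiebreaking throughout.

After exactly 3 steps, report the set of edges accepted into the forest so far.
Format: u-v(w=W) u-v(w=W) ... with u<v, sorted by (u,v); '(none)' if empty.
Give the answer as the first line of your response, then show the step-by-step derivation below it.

0-6(w=7) 2-7(w=5) 5-7(w=1)

step 1: add edge 5-7 (w=1); MST = {5-7(w=1)}
step 2: add edge 2-7 (w=5); MST = {2-7(w=5) 5-7(w=1)}
step 3: add edge 0-6 (w=7); MST = {0-6(w=7) 2-7(w=5) 5-7(w=1)}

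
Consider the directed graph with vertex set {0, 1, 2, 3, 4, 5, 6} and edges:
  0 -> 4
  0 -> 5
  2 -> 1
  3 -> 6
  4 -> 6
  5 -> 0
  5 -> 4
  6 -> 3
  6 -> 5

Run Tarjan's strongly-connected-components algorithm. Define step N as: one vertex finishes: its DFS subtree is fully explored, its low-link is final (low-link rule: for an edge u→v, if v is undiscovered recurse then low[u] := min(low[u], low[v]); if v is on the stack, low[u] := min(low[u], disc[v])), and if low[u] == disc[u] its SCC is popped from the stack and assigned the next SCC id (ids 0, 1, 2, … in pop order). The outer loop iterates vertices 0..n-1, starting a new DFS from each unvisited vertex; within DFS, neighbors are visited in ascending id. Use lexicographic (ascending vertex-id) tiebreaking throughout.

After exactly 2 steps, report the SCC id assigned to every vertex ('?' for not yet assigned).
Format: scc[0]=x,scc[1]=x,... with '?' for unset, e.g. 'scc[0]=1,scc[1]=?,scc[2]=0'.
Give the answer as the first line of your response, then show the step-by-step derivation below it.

scc[0]=?,scc[1]=?,scc[2]=?,scc[3]=?,scc[4]=?,scc[5]=?,scc[6]=?

step 1: low=(low[0]=0,low[1]=?,low[2]=?,low[3]=2,low[4]=1,low[5]=?,low[6]=2); scc=(scc[0]=?,scc[1]=?,scc[2]=?,scc[3]=?,scc[4]=?,scc[5]=?,scc[6]=?)
step 2: low=(low[0]=0,low[1]=?,low[2]=?,low[3]=2,low[4]=1,low[5]=0,low[6]=2); scc=(scc[0]=?,scc[1]=?,scc[2]=?,scc[3]=?,scc[4]=?,scc[5]=?,scc[6]=?)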